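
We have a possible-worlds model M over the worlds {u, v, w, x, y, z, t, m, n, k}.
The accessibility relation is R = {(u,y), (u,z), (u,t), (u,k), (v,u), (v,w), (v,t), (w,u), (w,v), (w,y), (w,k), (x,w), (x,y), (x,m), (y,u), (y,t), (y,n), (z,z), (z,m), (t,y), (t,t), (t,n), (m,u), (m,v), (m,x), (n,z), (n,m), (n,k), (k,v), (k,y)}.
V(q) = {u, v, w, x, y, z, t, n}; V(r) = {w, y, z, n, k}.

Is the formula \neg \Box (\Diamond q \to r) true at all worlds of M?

Yes

Let φ = \neg \Box (\Diamond q \to r). Evaluate φ at each world:
  u (successors {y, z, t, k}): φ is true.
  v (successors {u, w, t}): φ is true.
  w (successors {u, v, y, k}): φ is true.
  x (successors {w, y, m}): φ is true.
  y (successors {u, t, n}): φ is true.
  z (successors {z, m}): φ is true.
  t (successors {y, t, n}): φ is true.
  m (successors {u, v, x}): φ is true.
  n (successors {z, m, k}): φ is true.
  k (successors {v, y}): φ is true.
For instance, at w:
  At w: \Box (\Diamond q \to r) is false, so \neg \Box (\Diamond q \to r) is true.
    At w: \Box (\Diamond q \to r) requires \Diamond q \to r at every successor {u, v, y, k}.
      \Diamond q \to r fails at u, so \Box (\Diamond q \to r) is false at w.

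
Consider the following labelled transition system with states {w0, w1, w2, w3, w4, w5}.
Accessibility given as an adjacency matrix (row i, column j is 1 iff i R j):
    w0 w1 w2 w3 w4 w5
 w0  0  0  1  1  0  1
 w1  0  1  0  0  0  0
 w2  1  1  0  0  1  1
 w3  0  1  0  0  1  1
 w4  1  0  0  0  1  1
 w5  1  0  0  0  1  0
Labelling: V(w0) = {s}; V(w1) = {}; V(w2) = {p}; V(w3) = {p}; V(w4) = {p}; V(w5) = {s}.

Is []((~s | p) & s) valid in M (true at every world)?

No

Let φ = []((~s | p) & s). Evaluate φ at each world:
  w0 (successors {w2, w3, w5}): φ is false.
  w1 (successors {w1}): φ is false.
  w2 (successors {w0, w1, w4, w5}): φ is false.
  w3 (successors {w1, w4, w5}): φ is false.
  w4 (successors {w0, w4, w5}): φ is false.
  w5 (successors {w0, w4}): φ is false.
Detail at w0 (counterexample):
  At w0: []((~s | p) & s) requires (~s | p) & s at every successor {w2, w3, w5}.
    (~s | p) & s fails at w2, so []((~s | p) & s) is false at w0.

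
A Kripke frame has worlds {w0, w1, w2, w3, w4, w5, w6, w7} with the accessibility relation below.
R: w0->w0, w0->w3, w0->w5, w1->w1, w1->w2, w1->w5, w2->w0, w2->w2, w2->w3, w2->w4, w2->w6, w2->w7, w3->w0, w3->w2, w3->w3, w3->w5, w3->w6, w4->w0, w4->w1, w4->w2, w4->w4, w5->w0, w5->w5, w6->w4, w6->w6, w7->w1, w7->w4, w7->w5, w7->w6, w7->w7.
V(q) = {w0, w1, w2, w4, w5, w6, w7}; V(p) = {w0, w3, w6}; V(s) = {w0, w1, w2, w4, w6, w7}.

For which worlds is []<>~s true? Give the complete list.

w0, w1, w5

Recall that []ψ holds at a world iff ψ holds at every accessible world, and <>ψ holds iff ψ holds at some accessible world.
Let φ = []<>~s. Evaluate φ at each world:
  w0 (successors {w0, w3, w5}): φ is true.
  w1 (successors {w1, w2, w5}): φ is true.
  w2 (successors {w0, w2, w3, w4, w6, w7}): φ is false.
  w3 (successors {w0, w2, w3, w5, w6}): φ is false.
  w4 (successors {w0, w1, w2, w4}): φ is false.
  w5 (successors {w0, w5}): φ is true.
  w6 (successors {w4, w6}): φ is false.
  w7 (successors {w1, w4, w5, w6, w7}): φ is false.
For instance, at w0:
  At w0: []<>~s requires <>~s at every successor {w0, w3, w5}.
      At w0: <>~s requires ~s at some successor in {w0, w3, w5}.
        ~s holds at w3, so <>~s is true at w0.
      At w3: <>~s requires ~s at some successor in {w0, w2, w3, w5, w6}.
        ~s holds at w3, so <>~s is true at w3.
      At w5: <>~s requires ~s at some successor in {w0, w5}.
        ~s holds at w5, so <>~s is true at w5.
  So []<>~s is true at w0.
Satisfying worlds: {w0, w1, w5}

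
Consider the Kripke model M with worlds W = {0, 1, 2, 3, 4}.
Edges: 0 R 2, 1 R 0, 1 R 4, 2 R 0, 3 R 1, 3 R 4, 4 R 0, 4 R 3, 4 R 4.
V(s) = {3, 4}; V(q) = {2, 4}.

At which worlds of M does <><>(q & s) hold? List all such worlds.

Let φ = <><>(q & s). Evaluate φ at each world:
  0 (successors {2}): φ is false.
  1 (successors {0, 4}): φ is true.
  2 (successors {0}): φ is false.
  3 (successors {1, 4}): φ is true.
  4 (successors {0, 3, 4}): φ is true.
For instance, at 1:
  At 1: <><>(q & s) requires <>(q & s) at some successor in {0, 4}.
    <>(q & s) holds at 4, so <><>(q & s) is true at 1.
      At 4: <>(q & s) requires q & s at some successor in {0, 3, 4}.
        q & s holds at 4, so <>(q & s) is true at 4.
Satisfying worlds: {1, 3, 4}

1, 3, 4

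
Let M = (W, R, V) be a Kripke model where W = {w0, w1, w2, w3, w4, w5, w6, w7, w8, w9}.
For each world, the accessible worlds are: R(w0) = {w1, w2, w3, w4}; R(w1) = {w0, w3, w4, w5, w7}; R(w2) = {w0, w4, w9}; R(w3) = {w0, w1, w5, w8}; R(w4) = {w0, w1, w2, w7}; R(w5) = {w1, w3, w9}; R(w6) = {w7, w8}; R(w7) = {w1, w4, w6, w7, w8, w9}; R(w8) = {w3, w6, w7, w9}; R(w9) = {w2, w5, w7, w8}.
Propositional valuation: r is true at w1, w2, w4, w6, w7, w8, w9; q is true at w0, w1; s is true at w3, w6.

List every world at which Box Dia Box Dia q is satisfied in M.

Let φ = Box Dia Box Dia q. Evaluate φ at each world:
  w0 (successors {w1, w2, w3, w4}): φ is true.
  w1 (successors {w0, w3, w4, w5, w7}): φ is true.
  w2 (successors {w0, w4, w9}): φ is false.
  w3 (successors {w0, w1, w5, w8}): φ is false.
  w4 (successors {w0, w1, w2, w7}): φ is true.
  w5 (successors {w1, w3, w9}): φ is false.
  w6 (successors {w7, w8}): φ is false.
  w7 (successors {w1, w4, w6, w7, w8, w9}): φ is false.
  w8 (successors {w3, w6, w7, w9}): φ is false.
  w9 (successors {w2, w5, w7, w8}): φ is false.
For instance, at w5:
  At w5: Box Dia Box Dia q requires Dia Box Dia q at every successor {w1, w3, w9}.
    Dia Box Dia q fails at w9, so Box Dia Box Dia q is false at w5.
      At w9: Dia Box Dia q requires Box Dia q at some successor in {w2, w5, w7, w8}.
        At w2: Box Dia q is false.
        At w5: Box Dia q is false.
        At w7: Box Dia q is false.
        At w8: Box Dia q is false.
      So Dia Box Dia q is false at w9.
Satisfying worlds: {w0, w1, w4}

w0, w1, w4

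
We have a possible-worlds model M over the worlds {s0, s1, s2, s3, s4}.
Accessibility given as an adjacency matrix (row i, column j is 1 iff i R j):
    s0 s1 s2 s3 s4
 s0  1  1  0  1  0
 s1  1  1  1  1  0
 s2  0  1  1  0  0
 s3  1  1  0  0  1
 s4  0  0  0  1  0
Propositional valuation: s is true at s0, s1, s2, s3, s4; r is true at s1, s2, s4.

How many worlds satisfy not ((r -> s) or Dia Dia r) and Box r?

Recall that Box ψ holds at a world iff ψ holds at every accessible world, and Dia ψ holds iff ψ holds at some accessible world.
Let φ = not ((r -> s) or Dia Dia r) and Box r. Evaluate φ at each world:
  s0 (successors {s0, s1, s3}): φ is false.
  s1 (successors {s0, s1, s2, s3}): φ is false.
  s2 (successors {s1, s2}): φ is false.
  s3 (successors {s0, s1, s4}): φ is false.
  s4 (successors {s3}): φ is false.
For instance, at s2:
  At s2: not ((r -> s) or Dia Dia r) is false, Box r is true, so not ((r -> s) or Dia Dia r) and Box r is false.
    At s2: (r -> s) or Dia Dia r is true, so not ((r -> s) or Dia Dia r) is false.
      At s2: r -> s is true, Dia Dia r is true, so (r -> s) or Dia Dia r is true.
    At s2: Box r requires r at every successor {s1, s2}.
      At s1: r is true.
      At s2: r is true.
    So Box r is true at s2.
Satisfying worlds: none.

0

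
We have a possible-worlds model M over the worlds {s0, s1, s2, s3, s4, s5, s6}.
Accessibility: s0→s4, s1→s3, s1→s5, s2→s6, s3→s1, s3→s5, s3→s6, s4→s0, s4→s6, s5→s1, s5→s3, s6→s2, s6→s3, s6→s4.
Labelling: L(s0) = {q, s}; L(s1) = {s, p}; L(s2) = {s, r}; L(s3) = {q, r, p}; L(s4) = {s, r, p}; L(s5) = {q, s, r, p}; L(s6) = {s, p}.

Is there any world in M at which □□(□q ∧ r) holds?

No

Recall that □ψ holds at a world iff ψ holds at every accessible world, and ◇ψ holds iff ψ holds at some accessible world.
Let φ = □□(□q ∧ r). Evaluate φ at each world:
  s0 (successors {s4}): φ is false.
  s1 (successors {s3, s5}): φ is false.
  s2 (successors {s6}): φ is false.
  s3 (successors {s1, s5, s6}): φ is false.
  s4 (successors {s0, s6}): φ is false.
  s5 (successors {s1, s3}): φ is false.
  s6 (successors {s2, s3, s4}): φ is false.
For instance, at s3:
  At s3: □□(□q ∧ r) requires □(□q ∧ r) at every successor {s1, s5, s6}.
    □(□q ∧ r) fails at s1, so □□(□q ∧ r) is false at s3.
      At s1: □(□q ∧ r) requires □q ∧ r at every successor {s3, s5}.
        □q ∧ r fails at s3, so □(□q ∧ r) is false at s1.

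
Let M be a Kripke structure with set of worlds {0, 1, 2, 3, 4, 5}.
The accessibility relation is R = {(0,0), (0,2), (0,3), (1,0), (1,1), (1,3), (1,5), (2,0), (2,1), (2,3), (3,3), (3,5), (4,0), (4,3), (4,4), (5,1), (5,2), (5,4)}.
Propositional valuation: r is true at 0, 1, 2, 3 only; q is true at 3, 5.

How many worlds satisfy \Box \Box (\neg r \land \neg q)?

Recall that \Box ψ holds at a world iff ψ holds at every accessible world, and \Diamond ψ holds iff ψ holds at some accessible world.
Let φ = \Box \Box (\neg r \land \neg q). Evaluate φ at each world:
  0 (successors {0, 2, 3}): φ is false.
  1 (successors {0, 1, 3, 5}): φ is false.
  2 (successors {0, 1, 3}): φ is false.
  3 (successors {3, 5}): φ is false.
  4 (successors {0, 3, 4}): φ is false.
  5 (successors {1, 2, 4}): φ is false.
For instance, at 2:
  At 2: \Box \Box (\neg r \land \neg q) requires \Box (\neg r \land \neg q) at every successor {0, 1, 3}.
    \Box (\neg r \land \neg q) fails at 0, so \Box \Box (\neg r \land \neg q) is false at 2.
      At 0: \Box (\neg r \land \neg q) requires \neg r \land \neg q at every successor {0, 2, 3}.
        \neg r \land \neg q fails at 0, so \Box (\neg r \land \neg q) is false at 0.
Satisfying worlds: none.

0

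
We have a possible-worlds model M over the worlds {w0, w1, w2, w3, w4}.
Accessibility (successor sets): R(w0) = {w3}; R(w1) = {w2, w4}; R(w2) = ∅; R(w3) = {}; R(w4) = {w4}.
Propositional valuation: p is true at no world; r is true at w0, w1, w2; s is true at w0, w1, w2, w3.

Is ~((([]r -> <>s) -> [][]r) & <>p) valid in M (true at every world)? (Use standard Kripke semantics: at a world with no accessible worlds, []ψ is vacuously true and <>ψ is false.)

Let φ = ~((([]r -> <>s) -> [][]r) & <>p). Evaluate φ at each world:
  w0 (successors {w3}): φ is true.
  w1 (successors {w2, w4}): φ is true.
  w2 (successors ∅): φ is true.
  w3 (successors ∅): φ is true.
  w4 (successors {w4}): φ is true.
For instance, at w0:
  At w0: (([]r -> <>s) -> [][]r) & <>p is false, so ~((([]r -> <>s) -> [][]r) & <>p) is true.
    At w0: ([]r -> <>s) -> [][]r is true, <>p is false, so (([]r -> <>s) -> [][]r) & <>p is false.
      At w0: []r -> <>s is true, [][]r is true, so ([]r -> <>s) -> [][]r is true.
      At w0: <>p requires p at some successor in {w3}.
        At w3: p is false.
      So <>p is false at w0.

Yes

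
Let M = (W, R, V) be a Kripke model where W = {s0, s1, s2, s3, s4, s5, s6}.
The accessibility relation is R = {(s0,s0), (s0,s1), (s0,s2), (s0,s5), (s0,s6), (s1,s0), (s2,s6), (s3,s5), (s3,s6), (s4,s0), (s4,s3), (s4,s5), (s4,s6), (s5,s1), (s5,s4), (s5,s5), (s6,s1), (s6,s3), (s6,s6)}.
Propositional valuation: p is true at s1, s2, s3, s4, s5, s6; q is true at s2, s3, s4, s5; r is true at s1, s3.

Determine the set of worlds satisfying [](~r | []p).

s1, s2, s3, s4

Recall that []ψ holds at a world iff ψ holds at every accessible world, and <>ψ holds iff ψ holds at some accessible world.
Let φ = [](~r | []p). Evaluate φ at each world:
  s0 (successors {s0, s1, s2, s5, s6}): φ is false.
  s1 (successors {s0}): φ is true.
  s2 (successors {s6}): φ is true.
  s3 (successors {s5, s6}): φ is true.
  s4 (successors {s0, s3, s5, s6}): φ is true.
  s5 (successors {s1, s4, s5}): φ is false.
  s6 (successors {s1, s3, s6}): φ is false.
For instance, at s5:
  At s5: [](~r | []p) requires ~r | []p at every successor {s1, s4, s5}.
    ~r | []p fails at s1, so [](~r | []p) is false at s5.
      At s1: ~r is false, []p is false, so ~r | []p is false.
Satisfying worlds: {s1, s2, s3, s4}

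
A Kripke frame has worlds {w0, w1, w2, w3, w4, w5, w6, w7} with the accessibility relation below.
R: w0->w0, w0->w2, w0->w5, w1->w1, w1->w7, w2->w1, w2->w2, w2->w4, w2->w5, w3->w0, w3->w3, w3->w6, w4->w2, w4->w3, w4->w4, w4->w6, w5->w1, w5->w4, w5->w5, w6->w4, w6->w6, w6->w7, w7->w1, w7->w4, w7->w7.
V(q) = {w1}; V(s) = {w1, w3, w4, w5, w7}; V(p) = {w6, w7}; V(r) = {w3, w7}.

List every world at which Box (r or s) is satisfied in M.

w1, w5, w7

Let φ = Box (r or s). Evaluate φ at each world:
  w0 (successors {w0, w2, w5}): φ is false.
  w1 (successors {w1, w7}): φ is true.
  w2 (successors {w1, w2, w4, w5}): φ is false.
  w3 (successors {w0, w3, w6}): φ is false.
  w4 (successors {w2, w3, w4, w6}): φ is false.
  w5 (successors {w1, w4, w5}): φ is true.
  w6 (successors {w4, w6, w7}): φ is false.
  w7 (successors {w1, w4, w7}): φ is true.
For instance, at w1:
  At w1: Box (r or s) requires r or s at every successor {w1, w7}.
    At w1: r or s is true.
    At w7: r or s is true.
  So Box (r or s) is true at w1.
Satisfying worlds: {w1, w5, w7}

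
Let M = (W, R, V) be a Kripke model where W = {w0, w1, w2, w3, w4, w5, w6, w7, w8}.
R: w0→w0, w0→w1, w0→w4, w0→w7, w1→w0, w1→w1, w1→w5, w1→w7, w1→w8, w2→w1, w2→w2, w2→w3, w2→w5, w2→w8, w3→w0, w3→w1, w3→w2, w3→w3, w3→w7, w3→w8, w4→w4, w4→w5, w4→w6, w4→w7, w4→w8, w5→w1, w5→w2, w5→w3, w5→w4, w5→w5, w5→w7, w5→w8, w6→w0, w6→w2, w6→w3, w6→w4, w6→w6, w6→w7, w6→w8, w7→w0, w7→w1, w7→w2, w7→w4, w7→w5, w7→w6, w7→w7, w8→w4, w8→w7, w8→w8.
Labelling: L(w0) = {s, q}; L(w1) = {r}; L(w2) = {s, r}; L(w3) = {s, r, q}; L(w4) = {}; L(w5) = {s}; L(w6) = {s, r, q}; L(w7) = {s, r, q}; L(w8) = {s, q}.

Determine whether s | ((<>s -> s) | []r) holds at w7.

At w7: s is true, (<>s -> s) | []r is true, so s | ((<>s -> s) | []r) is true.
  At w7: <>s -> s is true, []r is false, so (<>s -> s) | []r is true.
    At w7: <>s is true, s is true, so <>s -> s is true.
      At w7: <>s requires s at some successor in {w0, w1, w2, w4, w5, w6, w7}.
        s holds at w0, so <>s is true at w7.
    At w7: []r requires r at every successor {w0, w1, w2, w4, w5, w6, w7}.
      r fails at w0, so []r is false at w7.

Yes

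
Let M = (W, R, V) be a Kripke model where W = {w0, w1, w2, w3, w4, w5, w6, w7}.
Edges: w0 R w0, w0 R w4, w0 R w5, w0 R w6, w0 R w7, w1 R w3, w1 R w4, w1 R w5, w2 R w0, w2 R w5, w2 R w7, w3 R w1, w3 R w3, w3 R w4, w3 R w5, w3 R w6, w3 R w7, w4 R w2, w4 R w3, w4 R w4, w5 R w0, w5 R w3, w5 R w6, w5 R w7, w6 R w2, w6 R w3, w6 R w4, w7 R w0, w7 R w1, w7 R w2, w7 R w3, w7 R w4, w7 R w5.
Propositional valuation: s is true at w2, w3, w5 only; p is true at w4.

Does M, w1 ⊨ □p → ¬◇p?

At w1: □p is false, ¬◇p is false, so □p → ¬◇p is true.
  At w1: □p requires p at every successor {w3, w4, w5}.
    p fails at w3, so □p is false at w1.
  At w1: ◇p is true, so ¬◇p is false.
    At w1: ◇p requires p at some successor in {w3, w4, w5}.
      p holds at w4, so ◇p is true at w1.

Yes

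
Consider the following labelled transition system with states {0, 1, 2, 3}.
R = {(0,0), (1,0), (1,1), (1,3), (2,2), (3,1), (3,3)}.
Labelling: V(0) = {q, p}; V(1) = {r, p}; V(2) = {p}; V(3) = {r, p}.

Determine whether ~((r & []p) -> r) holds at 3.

At 3: (r & []p) -> r is true, so ~((r & []p) -> r) is false.
  At 3: r & []p is true, r is true, so (r & []p) -> r is true.
    At 3: r is true, []p is true, so r & []p is true.
      At 3: []p requires p at every successor {1, 3}.
        At 1: p is true.
        At 3: p is true.
      So []p is true at 3.

No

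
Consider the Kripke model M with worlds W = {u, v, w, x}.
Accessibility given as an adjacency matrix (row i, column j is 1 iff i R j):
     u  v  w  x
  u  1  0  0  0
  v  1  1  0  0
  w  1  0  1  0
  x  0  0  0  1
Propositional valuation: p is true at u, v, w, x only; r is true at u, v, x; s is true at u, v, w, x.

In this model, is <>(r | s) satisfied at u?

Yes

At u: <>(r | s) requires r | s at some successor in {u}.
  r | s holds at u, so <>(r | s) is true at u.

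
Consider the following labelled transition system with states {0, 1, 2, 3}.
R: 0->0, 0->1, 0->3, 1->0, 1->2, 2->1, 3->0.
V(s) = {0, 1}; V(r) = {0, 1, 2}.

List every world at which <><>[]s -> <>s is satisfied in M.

0, 1, 2, 3

Recall that []ψ holds at a world iff ψ holds at every accessible world, and <>ψ holds iff ψ holds at some accessible world.
Let φ = <><>[]s -> <>s. Evaluate φ at each world:
  0 (successors {0, 1, 3}): φ is true.
  1 (successors {0, 2}): φ is true.
  2 (successors {1}): φ is true.
  3 (successors {0}): φ is true.
For instance, at 0:
  At 0: <><>[]s is true, <>s is true, so <><>[]s -> <>s is true.
    At 0: <><>[]s requires <>[]s at some successor in {0, 1, 3}.
      <>[]s holds at 0, so <><>[]s is true at 0.
    At 0: <>s requires s at some successor in {0, 1, 3}.
      s holds at 0, so <>s is true at 0.
Satisfying worlds: {0, 1, 2, 3}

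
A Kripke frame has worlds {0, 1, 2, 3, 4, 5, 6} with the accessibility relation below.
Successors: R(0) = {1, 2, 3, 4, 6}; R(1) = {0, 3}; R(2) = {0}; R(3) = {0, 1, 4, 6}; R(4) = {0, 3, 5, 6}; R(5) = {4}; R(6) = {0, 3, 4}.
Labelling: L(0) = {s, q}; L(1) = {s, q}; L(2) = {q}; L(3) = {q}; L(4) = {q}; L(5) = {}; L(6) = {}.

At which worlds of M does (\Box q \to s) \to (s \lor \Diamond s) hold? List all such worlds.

Recall that \Box ψ holds at a world iff ψ holds at every accessible world, and \Diamond ψ holds iff ψ holds at some accessible world.
Let φ = (\Box q \to s) \to (s \lor \Diamond s). Evaluate φ at each world:
  0 (successors {1, 2, 3, 4, 6}): φ is true.
  1 (successors {0, 3}): φ is true.
  2 (successors {0}): φ is true.
  3 (successors {0, 1, 4, 6}): φ is true.
  4 (successors {0, 3, 5, 6}): φ is true.
  5 (successors {4}): φ is true.
  6 (successors {0, 3, 4}): φ is true.
For instance, at 3:
  At 3: \Box q \to s is true, s \lor \Diamond s is true, so (\Box q \to s) \to (s \lor \Diamond s) is true.
    At 3: \Box q is false, s is false, so \Box q \to s is true.
      At 3: \Box q requires q at every successor {0, 1, 4, 6}.
        q fails at 6, so \Box q is false at 3.
    At 3: s is false, \Diamond s is true, so s \lor \Diamond s is true.
      At 3: \Diamond s requires s at some successor in {0, 1, 4, 6}.
        s holds at 0, so \Diamond s is true at 3.
Satisfying worlds: {0, 1, 2, 3, 4, 5, 6}

0, 1, 2, 3, 4, 5, 6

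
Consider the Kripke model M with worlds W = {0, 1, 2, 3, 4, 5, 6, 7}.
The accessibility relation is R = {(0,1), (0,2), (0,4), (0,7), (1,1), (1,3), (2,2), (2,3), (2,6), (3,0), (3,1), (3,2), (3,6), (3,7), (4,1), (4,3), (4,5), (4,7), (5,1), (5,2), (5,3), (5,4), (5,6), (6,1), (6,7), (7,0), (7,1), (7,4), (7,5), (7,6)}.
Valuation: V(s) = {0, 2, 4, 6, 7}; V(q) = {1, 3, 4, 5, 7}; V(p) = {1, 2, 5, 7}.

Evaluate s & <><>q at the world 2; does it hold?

Yes

Recall that <>ψ holds at a world iff ψ holds at some accessible world.
At 2: s is true, <><>q is true, so s & <><>q is true.
  At 2: <><>q requires <>q at some successor in {2, 3, 6}.
    <>q holds at 2, so <><>q is true at 2.
      At 2: <>q requires q at some successor in {2, 3, 6}.
        q holds at 3, so <>q is true at 2.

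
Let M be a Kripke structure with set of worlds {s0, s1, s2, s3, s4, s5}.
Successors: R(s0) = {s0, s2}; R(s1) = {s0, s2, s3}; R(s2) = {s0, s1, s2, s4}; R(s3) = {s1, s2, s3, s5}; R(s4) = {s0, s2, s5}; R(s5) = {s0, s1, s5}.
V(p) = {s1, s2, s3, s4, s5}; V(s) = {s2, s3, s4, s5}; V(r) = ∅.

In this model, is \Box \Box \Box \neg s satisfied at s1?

No

Recall that \Box ψ holds at a world iff ψ holds at every accessible world, and \Diamond ψ holds iff ψ holds at some accessible world.
At s1: \Box \Box \Box \neg s requires \Box \Box \neg s at every successor {s0, s2, s3}.
  \Box \Box \neg s fails at s0, so \Box \Box \Box \neg s is false at s1.
    At s0: \Box \Box \neg s requires \Box \neg s at every successor {s0, s2}.
      \Box \neg s fails at s0, so \Box \Box \neg s is false at s0.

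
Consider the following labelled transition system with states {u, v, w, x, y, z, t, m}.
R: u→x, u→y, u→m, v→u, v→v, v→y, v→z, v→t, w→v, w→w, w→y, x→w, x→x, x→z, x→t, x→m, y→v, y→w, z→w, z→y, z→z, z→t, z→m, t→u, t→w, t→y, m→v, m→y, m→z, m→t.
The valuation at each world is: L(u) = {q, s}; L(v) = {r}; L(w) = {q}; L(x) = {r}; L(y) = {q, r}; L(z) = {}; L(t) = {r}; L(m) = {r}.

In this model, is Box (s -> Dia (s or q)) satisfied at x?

At x: Box (s -> Dia (s or q)) requires s -> Dia (s or q) at every successor {w, x, z, t, m}.
  At w: s -> Dia (s or q) is true.
  At x: s -> Dia (s or q) is true.
  At z: s -> Dia (s or q) is true.
  At t: s -> Dia (s or q) is true.
  At m: s -> Dia (s or q) is true.
So Box (s -> Dia (s or q)) is true at x.

Yes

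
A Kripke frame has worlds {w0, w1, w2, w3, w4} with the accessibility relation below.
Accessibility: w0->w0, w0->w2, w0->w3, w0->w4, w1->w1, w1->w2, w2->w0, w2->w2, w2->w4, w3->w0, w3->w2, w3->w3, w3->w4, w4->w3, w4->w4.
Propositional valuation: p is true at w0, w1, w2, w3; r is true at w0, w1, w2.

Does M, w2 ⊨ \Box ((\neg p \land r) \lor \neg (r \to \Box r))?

At w2: \Box ((\neg p \land r) \lor \neg (r \to \Box r)) requires (\neg p \land r) \lor \neg (r \to \Box r) at every successor {w0, w2, w4}.
  (\neg p \land r) \lor \neg (r \to \Box r) fails at w4, so \Box ((\neg p \land r) \lor \neg (r \to \Box r)) is false at w2.
    At w4: \neg p \land r is false, \neg (r \to \Box r) is false, so (\neg p \land r) \lor \neg (r \to \Box r) is false.
      At w4: r \to \Box r is true, so \neg (r \to \Box r) is false.

No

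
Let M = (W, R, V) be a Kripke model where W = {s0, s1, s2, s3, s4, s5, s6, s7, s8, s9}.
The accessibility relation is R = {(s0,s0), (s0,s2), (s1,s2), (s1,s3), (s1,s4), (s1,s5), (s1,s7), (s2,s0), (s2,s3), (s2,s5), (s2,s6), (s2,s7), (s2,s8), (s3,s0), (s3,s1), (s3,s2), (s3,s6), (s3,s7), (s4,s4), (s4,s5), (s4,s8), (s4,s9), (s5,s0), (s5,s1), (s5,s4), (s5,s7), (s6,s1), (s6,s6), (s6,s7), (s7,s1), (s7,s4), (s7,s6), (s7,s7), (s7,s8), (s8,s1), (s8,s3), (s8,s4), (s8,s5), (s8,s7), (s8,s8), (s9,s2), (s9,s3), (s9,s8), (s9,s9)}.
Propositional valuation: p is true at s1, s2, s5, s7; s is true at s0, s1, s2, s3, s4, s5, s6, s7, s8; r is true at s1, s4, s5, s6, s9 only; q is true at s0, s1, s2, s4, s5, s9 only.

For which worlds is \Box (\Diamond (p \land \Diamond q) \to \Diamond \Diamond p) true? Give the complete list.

Let φ = \Box (\Diamond (p \land \Diamond q) \to \Diamond \Diamond p). Evaluate φ at each world:
  s0 (successors {s0, s2}): φ is true.
  s1 (successors {s2, s3, s4, s5, s7}): φ is true.
  s2 (successors {s0, s3, s5, s6, s7, s8}): φ is true.
  s3 (successors {s0, s1, s2, s6, s7}): φ is true.
  s4 (successors {s4, s5, s8, s9}): φ is true.
  s5 (successors {s0, s1, s4, s7}): φ is true.
  s6 (successors {s1, s6, s7}): φ is true.
  s7 (successors {s1, s4, s6, s7, s8}): φ is true.
  s8 (successors {s1, s3, s4, s5, s7, s8}): φ is true.
  s9 (successors {s2, s3, s8, s9}): φ is true.
For instance, at s3:
  At s3: \Box (\Diamond (p \land \Diamond q) \to \Diamond \Diamond p) requires \Diamond (p \land \Diamond q) \to \Diamond \Diamond p at every successor {s0, s1, s2, s6, s7}.
    At s0: \Diamond (p \land \Diamond q) \to \Diamond \Diamond p is true.
    At s1: \Diamond (p \land \Diamond q) \to \Diamond \Diamond p is true.
    At s2: \Diamond (p \land \Diamond q) \to \Diamond \Diamond p is true.
    At s6: \Diamond (p \land \Diamond q) \to \Diamond \Diamond p is true.
    At s7: \Diamond (p \land \Diamond q) \to \Diamond \Diamond p is true.
  So \Box (\Diamond (p \land \Diamond q) \to \Diamond \Diamond p) is true at s3.
Satisfying worlds: {s0, s1, s2, s3, s4, s5, s6, s7, s8, s9}

s0, s1, s2, s3, s4, s5, s6, s7, s8, s9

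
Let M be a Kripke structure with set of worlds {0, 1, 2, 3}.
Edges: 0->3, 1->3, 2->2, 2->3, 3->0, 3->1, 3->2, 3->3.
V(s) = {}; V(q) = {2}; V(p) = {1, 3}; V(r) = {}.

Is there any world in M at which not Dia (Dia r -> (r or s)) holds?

No

Let φ = not Dia (Dia r -> (r or s)). Evaluate φ at each world:
  0 (successors {3}): φ is false.
  1 (successors {3}): φ is false.
  2 (successors {2, 3}): φ is false.
  3 (successors {0, 1, 2, 3}): φ is false.
For instance, at 0:
  At 0: Dia (Dia r -> (r or s)) is true, so not Dia (Dia r -> (r or s)) is false.
    At 0: Dia (Dia r -> (r or s)) requires Dia r -> (r or s) at some successor in {3}.
      Dia r -> (r or s) holds at 3, so Dia (Dia r -> (r or s)) is true at 0.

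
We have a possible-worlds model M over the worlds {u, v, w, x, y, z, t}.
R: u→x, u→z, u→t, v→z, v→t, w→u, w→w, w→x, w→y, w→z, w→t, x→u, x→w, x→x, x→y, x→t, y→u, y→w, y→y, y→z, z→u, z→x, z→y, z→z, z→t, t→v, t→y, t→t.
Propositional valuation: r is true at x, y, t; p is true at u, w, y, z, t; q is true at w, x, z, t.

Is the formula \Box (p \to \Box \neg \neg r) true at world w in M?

At w: \Box (p \to \Box \neg \neg r) requires p \to \Box \neg \neg r at every successor {u, w, x, y, z, t}.
  p \to \Box \neg \neg r fails at u, so \Box (p \to \Box \neg \neg r) is false at w.
    At u: p is true, \Box \neg \neg r is false, so p \to \Box \neg \neg r is false.
      At u: \Box \neg \neg r requires \neg \neg r at every successor {x, z, t}.
        \neg \neg r fails at z, so \Box \neg \neg r is false at u.

No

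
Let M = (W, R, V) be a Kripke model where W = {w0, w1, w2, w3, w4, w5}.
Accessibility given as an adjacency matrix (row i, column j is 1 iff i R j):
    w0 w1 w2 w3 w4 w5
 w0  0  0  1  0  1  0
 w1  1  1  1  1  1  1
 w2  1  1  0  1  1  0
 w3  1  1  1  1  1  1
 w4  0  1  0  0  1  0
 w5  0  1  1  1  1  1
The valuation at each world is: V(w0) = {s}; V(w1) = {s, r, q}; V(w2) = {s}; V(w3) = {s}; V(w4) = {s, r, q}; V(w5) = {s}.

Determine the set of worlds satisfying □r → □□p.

w0, w1, w2, w3, w5

Let φ = □r → □□p. Evaluate φ at each world:
  w0 (successors {w2, w4}): φ is true.
  w1 (successors {w0, w1, w2, w3, w4, w5}): φ is true.
  w2 (successors {w0, w1, w3, w4}): φ is true.
  w3 (successors {w0, w1, w2, w3, w4, w5}): φ is true.
  w4 (successors {w1, w4}): φ is false.
  w5 (successors {w1, w2, w3, w4, w5}): φ is true.
For instance, at w0:
  At w0: □r is false, □□p is false, so □r → □□p is true.
    At w0: □r requires r at every successor {w2, w4}.
      r fails at w2, so □r is false at w0.
    At w0: □□p requires □p at every successor {w2, w4}.
      □p fails at w2, so □□p is false at w0.
Satisfying worlds: {w0, w1, w2, w3, w5}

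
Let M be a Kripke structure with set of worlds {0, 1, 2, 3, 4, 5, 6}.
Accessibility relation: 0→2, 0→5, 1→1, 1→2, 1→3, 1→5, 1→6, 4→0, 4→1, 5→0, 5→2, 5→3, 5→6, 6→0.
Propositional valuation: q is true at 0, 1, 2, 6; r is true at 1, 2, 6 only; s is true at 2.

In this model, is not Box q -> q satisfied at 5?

No

At 5: not Box q is true, q is false, so not Box q -> q is false.
  At 5: Box q is false, so not Box q is true.
    At 5: Box q requires q at every successor {0, 2, 3, 6}.
      q fails at 3, so Box q is false at 5.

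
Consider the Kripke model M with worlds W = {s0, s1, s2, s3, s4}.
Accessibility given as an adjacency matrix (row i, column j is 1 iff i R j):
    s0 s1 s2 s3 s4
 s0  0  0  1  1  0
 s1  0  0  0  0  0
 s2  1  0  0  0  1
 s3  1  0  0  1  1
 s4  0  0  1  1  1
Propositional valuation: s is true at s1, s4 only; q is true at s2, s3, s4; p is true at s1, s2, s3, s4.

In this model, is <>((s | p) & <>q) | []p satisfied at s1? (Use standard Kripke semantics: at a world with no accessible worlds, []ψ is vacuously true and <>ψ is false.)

Yes

At s1: <>((s | p) & <>q) is false, []p is true, so <>((s | p) & <>q) | []p is true.
  At s1: no accessible worlds, so <>((s | p) & <>q) is false.
  At s1: no accessible worlds, so []p holds vacuously.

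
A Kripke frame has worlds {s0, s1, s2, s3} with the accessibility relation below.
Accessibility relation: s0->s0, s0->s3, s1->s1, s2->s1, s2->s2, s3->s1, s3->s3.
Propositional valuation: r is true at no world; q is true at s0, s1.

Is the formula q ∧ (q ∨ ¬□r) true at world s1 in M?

At s1: q is true, q ∨ ¬□r is true, so q ∧ (q ∨ ¬□r) is true.
  At s1: q is true, ¬□r is true, so q ∨ ¬□r is true.
    At s1: □r is false, so ¬□r is true.
      At s1: □r requires r at every successor {s1}.
        r fails at s1, so □r is false at s1.

Yes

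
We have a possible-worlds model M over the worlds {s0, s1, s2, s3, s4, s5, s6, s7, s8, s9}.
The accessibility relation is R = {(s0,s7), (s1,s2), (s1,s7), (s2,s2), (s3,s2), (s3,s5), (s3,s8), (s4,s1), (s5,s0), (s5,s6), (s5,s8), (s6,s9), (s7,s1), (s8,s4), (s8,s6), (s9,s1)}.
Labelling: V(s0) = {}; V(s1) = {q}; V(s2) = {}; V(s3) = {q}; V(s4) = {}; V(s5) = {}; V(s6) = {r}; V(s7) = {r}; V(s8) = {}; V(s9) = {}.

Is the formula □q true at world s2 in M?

No

Recall that □ψ holds at a world iff ψ holds at every accessible world, and ◇ψ holds iff ψ holds at some accessible world.
At s2: □q requires q at every successor {s2}.
  q fails at s2, so □q is false at s2.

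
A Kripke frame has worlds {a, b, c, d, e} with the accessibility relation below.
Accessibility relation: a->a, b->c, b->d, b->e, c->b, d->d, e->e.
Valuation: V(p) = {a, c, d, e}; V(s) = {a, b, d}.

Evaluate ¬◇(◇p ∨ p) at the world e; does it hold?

No

At e: ◇(◇p ∨ p) is true, so ¬◇(◇p ∨ p) is false.
  At e: ◇(◇p ∨ p) requires ◇p ∨ p at some successor in {e}.
    ◇p ∨ p holds at e, so ◇(◇p ∨ p) is true at e.
      At e: ◇p is true, p is true, so ◇p ∨ p is true.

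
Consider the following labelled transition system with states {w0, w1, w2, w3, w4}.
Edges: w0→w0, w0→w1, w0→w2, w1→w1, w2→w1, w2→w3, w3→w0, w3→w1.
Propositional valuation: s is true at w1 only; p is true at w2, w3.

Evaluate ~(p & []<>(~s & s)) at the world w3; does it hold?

At w3: p & []<>(~s & s) is false, so ~(p & []<>(~s & s)) is true.
  At w3: p is true, []<>(~s & s) is false, so p & []<>(~s & s) is false.
    At w3: []<>(~s & s) requires <>(~s & s) at every successor {w0, w1}.
      <>(~s & s) fails at w0, so []<>(~s & s) is false at w3.

Yes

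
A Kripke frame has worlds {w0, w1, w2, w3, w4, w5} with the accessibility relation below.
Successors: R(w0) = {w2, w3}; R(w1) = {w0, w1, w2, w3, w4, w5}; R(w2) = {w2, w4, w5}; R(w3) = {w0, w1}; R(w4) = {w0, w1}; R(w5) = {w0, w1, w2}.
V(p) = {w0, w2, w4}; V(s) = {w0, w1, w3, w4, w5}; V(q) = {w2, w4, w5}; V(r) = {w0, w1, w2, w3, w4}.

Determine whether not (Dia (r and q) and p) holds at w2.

At w2: Dia (r and q) and p is true, so not (Dia (r and q) and p) is false.
  At w2: Dia (r and q) is true, p is true, so Dia (r and q) and p is true.
    At w2: Dia (r and q) requires r and q at some successor in {w2, w4, w5}.
      r and q holds at w2, so Dia (r and q) is true at w2.

No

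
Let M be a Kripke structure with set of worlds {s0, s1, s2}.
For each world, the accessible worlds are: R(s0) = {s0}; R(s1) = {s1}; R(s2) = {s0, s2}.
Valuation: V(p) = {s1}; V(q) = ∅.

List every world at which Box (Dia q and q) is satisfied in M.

Let φ = Box (Dia q and q). Evaluate φ at each world:
  s0 (successors {s0}): φ is false.
  s1 (successors {s1}): φ is false.
  s2 (successors {s0, s2}): φ is false.
For instance, at s0:
  At s0: Box (Dia q and q) requires Dia q and q at every successor {s0}.
    Dia q and q fails at s0, so Box (Dia q and q) is false at s0.
      At s0: Dia q is false, q is false, so Dia q and q is false.
Satisfying worlds: none.

none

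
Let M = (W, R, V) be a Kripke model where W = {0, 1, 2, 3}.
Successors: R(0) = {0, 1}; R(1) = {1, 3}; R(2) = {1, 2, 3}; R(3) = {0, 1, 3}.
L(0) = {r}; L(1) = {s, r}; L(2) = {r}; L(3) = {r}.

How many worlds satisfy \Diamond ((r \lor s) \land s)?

Let φ = \Diamond ((r \lor s) \land s). Evaluate φ at each world:
  0 (successors {0, 1}): φ is true.
  1 (successors {1, 3}): φ is true.
  2 (successors {1, 2, 3}): φ is true.
  3 (successors {0, 1, 3}): φ is true.
For instance, at 3:
  At 3: \Diamond ((r \lor s) \land s) requires (r \lor s) \land s at some successor in {0, 1, 3}.
    (r \lor s) \land s holds at 1, so \Diamond ((r \lor s) \land s) is true at 3.
Satisfying worlds: {0, 1, 2, 3}

4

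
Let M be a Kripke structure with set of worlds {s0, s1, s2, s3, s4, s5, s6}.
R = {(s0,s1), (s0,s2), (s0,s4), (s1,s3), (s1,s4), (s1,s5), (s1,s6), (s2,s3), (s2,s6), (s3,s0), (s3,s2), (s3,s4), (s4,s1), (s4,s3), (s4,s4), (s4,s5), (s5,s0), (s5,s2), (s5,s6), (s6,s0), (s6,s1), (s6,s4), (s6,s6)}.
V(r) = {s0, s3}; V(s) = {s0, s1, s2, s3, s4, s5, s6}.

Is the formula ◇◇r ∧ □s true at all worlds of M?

Yes

Let φ = ◇◇r ∧ □s. Evaluate φ at each world:
  s0 (successors {s1, s2, s4}): φ is true.
  s1 (successors {s3, s4, s5, s6}): φ is true.
  s2 (successors {s3, s6}): φ is true.
  s3 (successors {s0, s2, s4}): φ is true.
  s4 (successors {s1, s3, s4, s5}): φ is true.
  s5 (successors {s0, s2, s6}): φ is true.
  s6 (successors {s0, s1, s4, s6}): φ is true.
For instance, at s6:
  At s6: ◇◇r is true, □s is true, so ◇◇r ∧ □s is true.
    At s6: ◇◇r requires ◇r at some successor in {s0, s1, s4, s6}.
      ◇r holds at s1, so ◇◇r is true at s6.
    At s6: □s requires s at every successor {s0, s1, s4, s6}.
      At s0: s is true.
      At s1: s is true.
      At s4: s is true.
      At s6: s is true.
    So □s is true at s6.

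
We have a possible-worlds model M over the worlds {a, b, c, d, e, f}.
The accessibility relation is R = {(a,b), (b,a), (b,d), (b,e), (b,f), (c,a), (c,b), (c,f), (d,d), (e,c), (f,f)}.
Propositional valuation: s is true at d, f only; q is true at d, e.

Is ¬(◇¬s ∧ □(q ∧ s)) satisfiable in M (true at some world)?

Yes

Let φ = ¬(◇¬s ∧ □(q ∧ s)). Evaluate φ at each world:
  a (successors {b}): φ is true.
  b (successors {a, d, e, f}): φ is true.
  c (successors {a, b, f}): φ is true.
  d (successors {d}): φ is true.
  e (successors {c}): φ is true.
  f (successors {f}): φ is true.
Detail at a (witness):
  At a: ◇¬s ∧ □(q ∧ s) is false, so ¬(◇¬s ∧ □(q ∧ s)) is true.
    At a: ◇¬s is true, □(q ∧ s) is false, so ◇¬s ∧ □(q ∧ s) is false.
      At a: ◇¬s requires ¬s at some successor in {b}.
        ¬s holds at b, so ◇¬s is true at a.
      At a: □(q ∧ s) requires q ∧ s at every successor {b}.
        q ∧ s fails at b, so □(q ∧ s) is false at a.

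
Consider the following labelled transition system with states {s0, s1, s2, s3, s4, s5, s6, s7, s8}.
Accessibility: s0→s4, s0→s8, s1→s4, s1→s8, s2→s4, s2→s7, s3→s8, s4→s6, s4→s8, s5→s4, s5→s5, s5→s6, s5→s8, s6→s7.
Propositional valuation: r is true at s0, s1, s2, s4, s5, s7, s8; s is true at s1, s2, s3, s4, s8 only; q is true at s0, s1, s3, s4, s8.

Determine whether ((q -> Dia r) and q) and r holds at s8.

No

At s8: (q -> Dia r) and q is false, r is true, so ((q -> Dia r) and q) and r is false.
  At s8: q -> Dia r is false, q is true, so (q -> Dia r) and q is false.
    At s8: q is true, Dia r is false, so q -> Dia r is false.
      At s8: no accessible worlds, so Dia r is false.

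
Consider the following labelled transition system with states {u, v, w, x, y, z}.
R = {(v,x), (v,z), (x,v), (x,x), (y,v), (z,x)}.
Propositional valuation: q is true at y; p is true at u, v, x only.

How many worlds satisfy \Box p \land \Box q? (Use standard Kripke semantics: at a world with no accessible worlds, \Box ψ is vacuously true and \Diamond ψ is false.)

2

Let φ = \Box p \land \Box q. Evaluate φ at each world:
  u (successors ∅): φ is true.
  v (successors {x, z}): φ is false.
  w (successors ∅): φ is true.
  x (successors {v, x}): φ is false.
  y (successors {v}): φ is false.
  z (successors {x}): φ is false.
For instance, at x:
  At x: \Box p is true, \Box q is false, so \Box p \land \Box q is false.
    At x: \Box p requires p at every successor {v, x}.
      At v: p is true.
      At x: p is true.
    So \Box p is true at x.
    At x: \Box q requires q at every successor {v, x}.
      q fails at v, so \Box q is false at x.
Satisfying worlds: {u, w}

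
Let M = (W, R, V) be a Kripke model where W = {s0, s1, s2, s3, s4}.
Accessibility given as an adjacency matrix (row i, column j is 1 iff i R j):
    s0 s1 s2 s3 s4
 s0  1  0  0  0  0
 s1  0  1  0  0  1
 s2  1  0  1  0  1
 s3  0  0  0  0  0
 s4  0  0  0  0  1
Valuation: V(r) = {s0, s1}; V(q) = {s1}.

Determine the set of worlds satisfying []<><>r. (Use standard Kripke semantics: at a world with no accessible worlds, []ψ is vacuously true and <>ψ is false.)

s0, s3

Let φ = []<><>r. Evaluate φ at each world:
  s0 (successors {s0}): φ is true.
  s1 (successors {s1, s4}): φ is false.
  s2 (successors {s0, s2, s4}): φ is false.
  s3 (successors ∅): φ is true.
  s4 (successors {s4}): φ is false.
For instance, at s4:
  At s4: []<><>r requires <><>r at every successor {s4}.
    <><>r fails at s4, so []<><>r is false at s4.
      At s4: <><>r requires <>r at some successor in {s4}.
        At s4: <>r is false.
      So <><>r is false at s4.
Satisfying worlds: {s0, s3}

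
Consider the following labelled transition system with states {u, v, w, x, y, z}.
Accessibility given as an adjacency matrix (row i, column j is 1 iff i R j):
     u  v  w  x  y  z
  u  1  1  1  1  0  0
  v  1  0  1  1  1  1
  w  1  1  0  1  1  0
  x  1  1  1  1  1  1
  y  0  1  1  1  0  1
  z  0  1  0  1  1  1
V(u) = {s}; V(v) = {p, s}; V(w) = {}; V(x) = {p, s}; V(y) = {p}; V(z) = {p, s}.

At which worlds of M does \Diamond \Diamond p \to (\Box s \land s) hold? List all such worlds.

none

Recall that \Box ψ holds at a world iff ψ holds at every accessible world, and \Diamond ψ holds iff ψ holds at some accessible world.
Let φ = \Diamond \Diamond p \to (\Box s \land s). Evaluate φ at each world:
  u (successors {u, v, w, x}): φ is false.
  v (successors {u, w, x, y, z}): φ is false.
  w (successors {u, v, x, y}): φ is false.
  x (successors {u, v, w, x, y, z}): φ is false.
  y (successors {v, w, x, z}): φ is false.
  z (successors {v, x, y, z}): φ is false.
For instance, at x:
  At x: \Diamond \Diamond p is true, \Box s \land s is false, so \Diamond \Diamond p \to (\Box s \land s) is false.
    At x: \Diamond \Diamond p requires \Diamond p at some successor in {u, v, w, x, y, z}.
      \Diamond p holds at u, so \Diamond \Diamond p is true at x.
    At x: \Box s is false, s is true, so \Box s \land s is false.
      At x: \Box s requires s at every successor {u, v, w, x, y, z}.
        s fails at w, so \Box s is false at x.
Satisfying worlds: none.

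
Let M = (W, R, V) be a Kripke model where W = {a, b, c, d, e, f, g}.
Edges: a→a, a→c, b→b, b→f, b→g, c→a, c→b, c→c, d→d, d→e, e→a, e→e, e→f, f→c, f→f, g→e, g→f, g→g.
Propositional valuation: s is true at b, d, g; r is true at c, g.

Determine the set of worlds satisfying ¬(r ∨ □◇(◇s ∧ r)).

d, e

Let φ = ¬(r ∨ □◇(◇s ∧ r)). Evaluate φ at each world:
  a (successors {a, c}): φ is false.
  b (successors {b, f, g}): φ is false.
  c (successors {a, b, c}): φ is false.
  d (successors {d, e}): φ is true.
  e (successors {a, e, f}): φ is true.
  f (successors {c, f}): φ is false.
  g (successors {e, f, g}): φ is false.
For instance, at a:
  At a: r ∨ □◇(◇s ∧ r) is true, so ¬(r ∨ □◇(◇s ∧ r)) is false.
    At a: r is false, □◇(◇s ∧ r) is true, so r ∨ □◇(◇s ∧ r) is true.
      At a: □◇(◇s ∧ r) requires ◇(◇s ∧ r) at every successor {a, c}.
        At a: ◇(◇s ∧ r) is true.
        At c: ◇(◇s ∧ r) is true.
      So □◇(◇s ∧ r) is true at a.
Satisfying worlds: {d, e}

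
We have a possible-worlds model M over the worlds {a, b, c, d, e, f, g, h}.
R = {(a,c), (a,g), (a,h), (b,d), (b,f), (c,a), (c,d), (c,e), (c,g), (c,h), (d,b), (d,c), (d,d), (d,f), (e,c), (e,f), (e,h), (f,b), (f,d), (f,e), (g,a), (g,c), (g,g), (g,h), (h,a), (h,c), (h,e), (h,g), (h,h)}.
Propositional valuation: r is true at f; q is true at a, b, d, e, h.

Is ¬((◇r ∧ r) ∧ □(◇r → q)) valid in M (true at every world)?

Recall that □ψ holds at a world iff ψ holds at every accessible world, and ◇ψ holds iff ψ holds at some accessible world.
Let φ = ¬((◇r ∧ r) ∧ □(◇r → q)). Evaluate φ at each world:
  a (successors {c, g, h}): φ is true.
  b (successors {d, f}): φ is true.
  c (successors {a, d, e, g, h}): φ is true.
  d (successors {b, c, d, f}): φ is true.
  e (successors {c, f, h}): φ is true.
  f (successors {b, d, e}): φ is true.
  g (successors {a, c, g, h}): φ is true.
  h (successors {a, c, e, g, h}): φ is true.
For instance, at h:
  At h: (◇r ∧ r) ∧ □(◇r → q) is false, so ¬((◇r ∧ r) ∧ □(◇r → q)) is true.
    At h: ◇r ∧ r is false, □(◇r → q) is true, so (◇r ∧ r) ∧ □(◇r → q) is false.
      At h: ◇r is false, r is false, so ◇r ∧ r is false.
      At h: □(◇r → q) requires ◇r → q at every successor {a, c, e, g, h}.
        At a: ◇r → q is true.
        At c: ◇r → q is true.
        At e: ◇r → q is true.
        At g: ◇r → q is true.
        At h: ◇r → q is true.
      So □(◇r → q) is true at h.

Yes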